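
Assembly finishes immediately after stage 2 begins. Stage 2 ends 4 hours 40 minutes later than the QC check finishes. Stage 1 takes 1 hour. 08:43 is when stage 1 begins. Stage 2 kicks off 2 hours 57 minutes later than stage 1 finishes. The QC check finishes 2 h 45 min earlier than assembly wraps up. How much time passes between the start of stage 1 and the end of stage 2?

Stage 1 ends at 08:43 + 60 min = 09:43.
Stage 2 starts at 09:43 + 177 min = 12:40.
So assembly ends at 12:40.
The QC check ends at 12:40 − 165 min = 09:55.
Stage 2 ends at 09:55 + 280 min = 14:35.
From 08:43 to 14:35 is 5 h 52 min.

5 h 52 min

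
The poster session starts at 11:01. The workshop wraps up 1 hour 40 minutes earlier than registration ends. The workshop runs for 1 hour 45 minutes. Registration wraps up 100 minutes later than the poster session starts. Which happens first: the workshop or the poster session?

the workshop

Registration ends at 11:01 + 100 min = 12:41.
The workshop ends at 12:41 − 100 min = 11:01.
The workshop starts at 11:01 − 105 min = 09:16.
The workshop starts at 09:16 and the poster session starts at 11:01, so the workshop is first.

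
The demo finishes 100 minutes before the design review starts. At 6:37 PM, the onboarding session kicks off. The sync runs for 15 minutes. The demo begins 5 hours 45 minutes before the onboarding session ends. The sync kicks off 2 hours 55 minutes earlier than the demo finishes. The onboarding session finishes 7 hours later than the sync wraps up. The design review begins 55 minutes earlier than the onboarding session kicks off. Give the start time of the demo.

The design review starts at 6:37 PM − 55 min = 5:42 PM.
The demo ends at 5:42 PM − 100 min = 4:02 PM.
The sync starts at 4:02 PM − 175 min = 1:07 PM.
The sync ends at 1:07 PM + 15 min = 1:22 PM.
The onboarding session ends at 1:22 PM + 420 min = 8:22 PM.
The demo starts at 8:22 PM − 345 min = 2:37 PM.

2:37 PM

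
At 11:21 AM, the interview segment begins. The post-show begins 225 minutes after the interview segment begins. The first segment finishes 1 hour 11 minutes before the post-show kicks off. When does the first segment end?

The post-show starts at 11:21 AM + 225 min = 3:06 PM.
The first segment ends at 3:06 PM − 71 min = 1:55 PM.

1:55 PM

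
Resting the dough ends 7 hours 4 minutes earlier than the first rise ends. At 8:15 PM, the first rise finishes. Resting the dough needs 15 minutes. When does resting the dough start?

12:56 PM

Resting the dough ends at 8:15 PM − 424 min = 1:11 PM.
Resting the dough starts at 1:11 PM − 15 min = 12:56 PM.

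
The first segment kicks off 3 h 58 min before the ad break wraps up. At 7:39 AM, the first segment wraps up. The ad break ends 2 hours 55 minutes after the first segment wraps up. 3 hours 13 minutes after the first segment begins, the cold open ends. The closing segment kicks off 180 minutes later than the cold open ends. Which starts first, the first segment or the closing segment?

The ad break ends at 7:39 AM + 175 min = 10:34 AM.
The first segment starts at 10:34 AM − 238 min = 6:36 AM.
The cold open ends at 6:36 AM + 193 min = 9:49 AM.
The closing segment starts at 9:49 AM + 180 min = 12:49 PM.
The first segment starts at 6:36 AM and the closing segment starts at 12:49 PM, so the first segment is first.

the first segment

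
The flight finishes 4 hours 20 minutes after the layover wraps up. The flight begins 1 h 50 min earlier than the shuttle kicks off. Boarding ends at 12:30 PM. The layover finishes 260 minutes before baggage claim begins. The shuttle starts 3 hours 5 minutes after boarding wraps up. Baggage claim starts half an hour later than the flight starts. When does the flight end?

2:15 PM

The shuttle starts at 12:30 PM + 185 min = 3:35 PM.
The flight starts at 3:35 PM − 110 min = 1:45 PM.
Baggage claim starts at 1:45 PM + 30 min = 2:15 PM.
The layover ends at 2:15 PM − 260 min = 9:55 AM.
The flight ends at 9:55 AM + 260 min = 2:15 PM.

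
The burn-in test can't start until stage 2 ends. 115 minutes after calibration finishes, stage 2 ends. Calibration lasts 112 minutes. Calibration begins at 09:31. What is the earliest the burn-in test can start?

Calibration ends at 09:31 + 112 min = 11:23.
Stage 2 ends at 11:23 + 115 min = 13:18.
The burn-in test is bounded by stage 2, so the earliest it can start is 13:18.

13:18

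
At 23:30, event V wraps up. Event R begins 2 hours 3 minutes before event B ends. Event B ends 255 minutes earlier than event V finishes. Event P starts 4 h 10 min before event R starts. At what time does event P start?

13:02

Event B ends at 23:30 − 255 min = 19:15.
Event R starts at 19:15 − 123 min = 17:12.
Event P starts at 17:12 − 250 min = 13:02.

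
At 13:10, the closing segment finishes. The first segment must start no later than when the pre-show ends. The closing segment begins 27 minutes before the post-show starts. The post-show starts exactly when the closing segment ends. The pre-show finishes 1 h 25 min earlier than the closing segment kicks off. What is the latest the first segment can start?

11:18

The post-show starts at 13:10.
The closing segment starts at 13:10 − 27 min = 12:43.
The pre-show ends at 12:43 − 85 min = 11:18.
The first segment is bounded by the pre-show, so the latest it can start is 11:18.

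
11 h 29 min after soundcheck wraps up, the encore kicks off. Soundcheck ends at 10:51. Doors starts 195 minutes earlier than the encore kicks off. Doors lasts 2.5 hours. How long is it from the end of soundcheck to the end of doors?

10 h 44 min

The encore starts at 10:51 + 689 min = 22:20.
Doors starts at 22:20 − 195 min = 19:05.
Doors ends at 19:05 + 150 min = 21:35.
From 10:51 to 21:35 is 10 h 44 min.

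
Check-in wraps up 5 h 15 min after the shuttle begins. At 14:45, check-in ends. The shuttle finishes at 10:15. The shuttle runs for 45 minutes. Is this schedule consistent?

The shuttle starts at 10:15 − 45 min = 09:30.
Check-in ends at 09:30 + 315 min = 14:45.
That matches the stated 14:45, so the schedule is consistent.

Yes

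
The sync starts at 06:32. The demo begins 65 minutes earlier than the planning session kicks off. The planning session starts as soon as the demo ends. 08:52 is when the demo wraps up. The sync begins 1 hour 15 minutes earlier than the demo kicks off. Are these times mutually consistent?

The planning session starts at 08:52.
The demo starts at 08:52 − 65 min = 07:47.
The sync starts at 07:47 − 75 min = 06:32.
That matches the stated 06:32, so the schedule is consistent.

Yes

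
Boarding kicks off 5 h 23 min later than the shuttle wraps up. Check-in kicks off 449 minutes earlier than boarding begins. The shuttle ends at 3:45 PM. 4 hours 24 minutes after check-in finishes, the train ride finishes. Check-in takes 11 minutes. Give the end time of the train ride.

Boarding starts at 3:45 PM + 323 min = 9:08 PM.
Check-in starts at 9:08 PM − 449 min = 1:39 PM.
Check-in ends at 1:39 PM + 11 min = 1:50 PM.
The train ride ends at 1:50 PM + 264 min = 6:14 PM.

6:14 PM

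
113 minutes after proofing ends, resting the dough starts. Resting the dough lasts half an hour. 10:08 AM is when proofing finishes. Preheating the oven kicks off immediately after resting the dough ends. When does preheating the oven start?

12:31 PM

Resting the dough starts at 10:08 AM + 113 min = 12:01 PM.
Resting the dough ends at 12:01 PM + 30 min = 12:31 PM.
So preheating the oven starts at 12:31 PM.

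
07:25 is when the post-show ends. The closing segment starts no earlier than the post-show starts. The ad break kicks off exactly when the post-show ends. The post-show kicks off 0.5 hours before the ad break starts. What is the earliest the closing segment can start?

06:55

The ad break starts at 07:25.
The post-show starts at 07:25 − 30 min = 06:55.
The closing segment is bounded by the post-show, so the earliest it can start is 06:55.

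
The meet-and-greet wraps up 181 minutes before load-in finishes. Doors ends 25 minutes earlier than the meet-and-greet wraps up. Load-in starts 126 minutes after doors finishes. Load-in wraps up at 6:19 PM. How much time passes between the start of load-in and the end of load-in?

The meet-and-greet ends at 6:19 PM − 181 min = 3:18 PM.
Doors ends at 3:18 PM − 25 min = 2:53 PM.
Load-in starts at 2:53 PM + 126 min = 4:59 PM.
From 4:59 PM to 6:19 PM is 1 hour 20 minutes.

1 hour 20 minutes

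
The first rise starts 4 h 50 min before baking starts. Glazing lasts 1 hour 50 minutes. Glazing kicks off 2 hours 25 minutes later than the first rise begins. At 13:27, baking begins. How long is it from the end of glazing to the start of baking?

35 minutes

The first rise starts at 13:27 − 290 min = 08:37.
Glazing starts at 08:37 + 145 min = 11:02.
Glazing ends at 11:02 + 110 min = 12:52.
From 12:52 to 13:27 is 35 minutes.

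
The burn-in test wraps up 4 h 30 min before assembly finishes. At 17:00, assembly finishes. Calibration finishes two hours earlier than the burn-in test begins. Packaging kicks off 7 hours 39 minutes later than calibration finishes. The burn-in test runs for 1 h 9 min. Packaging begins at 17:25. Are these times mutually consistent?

No

The burn-in test ends at 17:00 − 270 min = 12:30.
The burn-in test starts at 12:30 − 69 min = 11:21.
Calibration ends at 11:21 − 120 min = 09:21.
Packaging starts at 09:21 + 459 min = 17:00.
But packaging is also said to start at 17:25 — a 25-minute conflict.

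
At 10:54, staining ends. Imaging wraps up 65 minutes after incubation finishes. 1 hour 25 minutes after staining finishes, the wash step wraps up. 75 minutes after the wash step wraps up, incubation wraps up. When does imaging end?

The wash step ends at 10:54 + 85 min = 12:19.
Incubation ends at 12:19 + 75 min = 13:34.
Imaging ends at 13:34 + 65 min = 14:39.

14:39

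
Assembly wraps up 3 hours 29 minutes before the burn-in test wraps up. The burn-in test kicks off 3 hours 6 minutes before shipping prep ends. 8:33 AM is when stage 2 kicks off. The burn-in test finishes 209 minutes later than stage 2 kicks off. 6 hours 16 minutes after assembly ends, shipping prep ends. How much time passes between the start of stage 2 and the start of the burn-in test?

The burn-in test ends at 8:33 AM + 209 min = 12:02 PM.
Assembly ends at 12:02 PM − 209 min = 8:33 AM.
Shipping prep ends at 8:33 AM + 376 min = 2:49 PM.
The burn-in test starts at 2:49 PM − 186 min = 11:43 AM.
From 8:33 AM to 11:43 AM is 3 hours 10 minutes.

3 hours 10 minutes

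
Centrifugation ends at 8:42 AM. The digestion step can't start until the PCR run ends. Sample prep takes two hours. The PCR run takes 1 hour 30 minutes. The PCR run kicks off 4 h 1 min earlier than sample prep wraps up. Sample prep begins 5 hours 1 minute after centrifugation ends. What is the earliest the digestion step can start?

Sample prep starts at 8:42 AM + 301 min = 1:43 PM.
Sample prep ends at 1:43 PM + 120 min = 3:43 PM.
The PCR run starts at 3:43 PM − 241 min = 11:42 AM.
The PCR run ends at 11:42 AM + 90 min = 1:12 PM.
The digestion step is bounded by the PCR run, so the earliest it can start is 1:12 PM.

1:12 PM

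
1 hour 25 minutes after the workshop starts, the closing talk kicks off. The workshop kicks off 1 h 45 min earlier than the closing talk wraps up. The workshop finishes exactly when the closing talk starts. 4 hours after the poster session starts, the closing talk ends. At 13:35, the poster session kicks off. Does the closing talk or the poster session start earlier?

the poster session

The closing talk ends at 13:35 + 240 min = 17:35.
The workshop starts at 17:35 − 105 min = 15:50.
The closing talk starts at 15:50 + 85 min = 17:15.
The closing talk starts at 17:15 and the poster session starts at 13:35, so the poster session is first.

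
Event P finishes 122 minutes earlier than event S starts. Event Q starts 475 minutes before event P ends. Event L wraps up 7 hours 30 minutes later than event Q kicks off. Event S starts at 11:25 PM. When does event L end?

Event P ends at 11:25 PM − 122 min = 9:23 PM.
Event Q starts at 9:23 PM − 475 min = 1:28 PM.
Event L ends at 1:28 PM + 450 min = 8:58 PM.

8:58 PM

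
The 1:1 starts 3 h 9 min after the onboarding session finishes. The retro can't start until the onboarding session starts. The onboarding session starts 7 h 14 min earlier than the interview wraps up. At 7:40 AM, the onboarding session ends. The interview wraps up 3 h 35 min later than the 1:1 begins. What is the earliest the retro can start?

The 1:1 starts at 7:40 AM + 189 min = 10:49 AM.
The interview ends at 10:49 AM + 215 min = 2:24 PM.
The onboarding session starts at 2:24 PM − 434 min = 7:10 AM.
The retro is bounded by the onboarding session, so the earliest it can start is 7:10 AM.

7:10 AM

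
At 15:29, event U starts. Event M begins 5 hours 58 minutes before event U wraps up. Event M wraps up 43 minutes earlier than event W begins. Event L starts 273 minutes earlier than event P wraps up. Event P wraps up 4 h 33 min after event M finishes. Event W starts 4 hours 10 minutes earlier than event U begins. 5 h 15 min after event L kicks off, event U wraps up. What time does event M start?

09:53

Event W starts at 15:29 − 250 min = 11:19.
Event M ends at 11:19 − 43 min = 10:36.
Event P ends at 10:36 + 273 min = 15:09.
Event L starts at 15:09 − 273 min = 10:36.
Event U ends at 10:36 + 315 min = 15:51.
Event M starts at 15:51 − 358 min = 09:53.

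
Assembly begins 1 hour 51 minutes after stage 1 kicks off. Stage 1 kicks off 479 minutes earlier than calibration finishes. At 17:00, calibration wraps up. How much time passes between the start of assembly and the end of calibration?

368 minutes

Stage 1 starts at 17:00 − 479 min = 09:01.
Assembly starts at 09:01 + 111 min = 10:52.
From 10:52 to 17:00 is 368 minutes.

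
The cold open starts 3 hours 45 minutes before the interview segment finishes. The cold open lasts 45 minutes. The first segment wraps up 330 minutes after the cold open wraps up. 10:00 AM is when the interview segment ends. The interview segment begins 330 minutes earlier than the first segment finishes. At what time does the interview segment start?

The cold open starts at 10:00 AM − 225 min = 6:15 AM.
The cold open ends at 6:15 AM + 45 min = 7:00 AM.
The first segment ends at 7:00 AM + 330 min = 12:30 PM.
The interview segment starts at 12:30 PM − 330 min = 7:00 AM.

7:00 AM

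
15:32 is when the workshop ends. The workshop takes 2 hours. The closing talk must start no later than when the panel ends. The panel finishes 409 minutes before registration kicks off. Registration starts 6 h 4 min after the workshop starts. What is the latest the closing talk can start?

The workshop starts at 15:32 − 120 min = 13:32.
Registration starts at 13:32 + 364 min = 19:36.
The panel ends at 19:36 − 409 min = 12:47.
The closing talk is bounded by the panel, so the latest it can start is 12:47.

12:47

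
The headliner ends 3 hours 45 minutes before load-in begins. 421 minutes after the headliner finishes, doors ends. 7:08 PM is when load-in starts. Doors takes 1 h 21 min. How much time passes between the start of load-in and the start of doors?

The headliner ends at 7:08 PM − 225 min = 3:23 PM.
Doors ends at 3:23 PM + 421 min = 10:24 PM.
Doors starts at 10:24 PM − 81 min = 9:03 PM.
From 7:08 PM to 9:03 PM is 115 minutes.

115 minutes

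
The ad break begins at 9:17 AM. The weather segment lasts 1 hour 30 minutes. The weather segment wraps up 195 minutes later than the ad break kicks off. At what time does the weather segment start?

The weather segment ends at 9:17 AM + 195 min = 12:32 PM.
The weather segment starts at 12:32 PM − 90 min = 11:02 AM.

11:02 AM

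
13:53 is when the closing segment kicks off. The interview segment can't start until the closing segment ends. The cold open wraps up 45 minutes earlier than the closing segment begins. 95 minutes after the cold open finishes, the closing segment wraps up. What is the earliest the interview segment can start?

14:43

The cold open ends at 13:53 − 45 min = 13:08.
The closing segment ends at 13:08 + 95 min = 14:43.
The interview segment is bounded by the closing segment, so the earliest it can start is 14:43.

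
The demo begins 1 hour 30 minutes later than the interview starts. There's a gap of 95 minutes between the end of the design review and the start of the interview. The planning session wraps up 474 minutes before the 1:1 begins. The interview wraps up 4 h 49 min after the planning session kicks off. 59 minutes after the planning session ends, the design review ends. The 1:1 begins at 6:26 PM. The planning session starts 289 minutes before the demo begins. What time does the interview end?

2:36 PM

The planning session ends at 6:26 PM − 474 min = 10:32 AM.
The design review ends at 10:32 AM + 59 min = 11:31 AM.
The interview starts at 11:31 AM + 95 min = 1:06 PM.
The demo starts at 1:06 PM + 90 min = 2:36 PM.
The planning session starts at 2:36 PM − 289 min = 9:47 AM.
The interview ends at 9:47 AM + 289 min = 2:36 PM.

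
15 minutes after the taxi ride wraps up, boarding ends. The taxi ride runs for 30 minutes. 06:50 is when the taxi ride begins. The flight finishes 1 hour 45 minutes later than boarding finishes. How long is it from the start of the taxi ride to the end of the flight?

2.5 hours

The taxi ride ends at 06:50 + 30 min = 07:20.
Boarding ends at 07:20 + 15 min = 07:35.
The flight ends at 07:35 + 105 min = 09:20.
From 06:50 to 09:20 is 2.5 hours.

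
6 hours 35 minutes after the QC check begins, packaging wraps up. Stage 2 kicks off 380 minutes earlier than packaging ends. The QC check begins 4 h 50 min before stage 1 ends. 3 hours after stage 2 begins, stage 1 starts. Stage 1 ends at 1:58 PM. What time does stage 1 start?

The QC check starts at 1:58 PM − 290 min = 9:08 AM.
Packaging ends at 9:08 AM + 395 min = 3:43 PM.
Stage 2 starts at 3:43 PM − 380 min = 9:23 AM.
Stage 1 starts at 9:23 AM + 180 min = 12:23 PM.

12:23 PM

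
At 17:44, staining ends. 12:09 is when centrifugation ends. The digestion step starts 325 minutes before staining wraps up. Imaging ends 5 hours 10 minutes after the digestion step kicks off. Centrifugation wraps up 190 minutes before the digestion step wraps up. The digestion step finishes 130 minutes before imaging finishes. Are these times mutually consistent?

Yes

The digestion step starts at 17:44 − 325 min = 12:19.
Imaging ends at 12:19 + 310 min = 17:29.
The digestion step ends at 17:29 − 130 min = 15:19.
Centrifugation ends at 15:19 − 190 min = 12:09.
That matches the stated 12:09, so the schedule is consistent.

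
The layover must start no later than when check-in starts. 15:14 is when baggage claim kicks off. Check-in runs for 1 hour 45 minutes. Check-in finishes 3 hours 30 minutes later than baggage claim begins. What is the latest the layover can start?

16:59

Check-in ends at 15:14 + 210 min = 18:44.
Check-in starts at 18:44 − 105 min = 16:59.
The layover is bounded by check-in, so the latest it can start is 16:59.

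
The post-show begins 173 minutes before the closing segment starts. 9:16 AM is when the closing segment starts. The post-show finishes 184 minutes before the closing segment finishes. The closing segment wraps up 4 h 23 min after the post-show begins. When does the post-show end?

7:42 AM

The post-show starts at 9:16 AM − 173 min = 6:23 AM.
The closing segment ends at 6:23 AM + 263 min = 10:46 AM.
The post-show ends at 10:46 AM − 184 min = 7:42 AM.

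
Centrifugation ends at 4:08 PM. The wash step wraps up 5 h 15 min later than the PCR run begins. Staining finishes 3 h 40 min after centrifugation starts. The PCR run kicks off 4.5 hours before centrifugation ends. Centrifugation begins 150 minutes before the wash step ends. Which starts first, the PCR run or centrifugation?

the PCR run

The PCR run starts at 4:08 PM − 270 min = 11:38 AM.
The wash step ends at 11:38 AM + 315 min = 4:53 PM.
Centrifugation starts at 4:53 PM − 150 min = 2:23 PM.
The PCR run starts at 11:38 AM and centrifugation starts at 2:23 PM, so the PCR run is first.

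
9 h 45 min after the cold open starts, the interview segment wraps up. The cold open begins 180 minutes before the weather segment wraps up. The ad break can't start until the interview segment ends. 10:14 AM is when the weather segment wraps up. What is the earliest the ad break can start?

The cold open starts at 10:14 AM − 180 min = 7:14 AM.
The interview segment ends at 7:14 AM + 585 min = 4:59 PM.
The ad break is bounded by the interview segment, so the earliest it can start is 4:59 PM.

4:59 PM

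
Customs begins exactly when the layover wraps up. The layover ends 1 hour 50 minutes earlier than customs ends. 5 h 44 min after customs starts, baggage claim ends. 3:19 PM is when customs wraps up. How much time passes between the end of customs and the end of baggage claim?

3 hours 54 minutes

The layover ends at 3:19 PM − 110 min = 1:29 PM.
So customs starts at 1:29 PM.
Baggage claim ends at 1:29 PM + 344 min = 7:13 PM.
From 3:19 PM to 7:13 PM is 3 hours 54 minutes.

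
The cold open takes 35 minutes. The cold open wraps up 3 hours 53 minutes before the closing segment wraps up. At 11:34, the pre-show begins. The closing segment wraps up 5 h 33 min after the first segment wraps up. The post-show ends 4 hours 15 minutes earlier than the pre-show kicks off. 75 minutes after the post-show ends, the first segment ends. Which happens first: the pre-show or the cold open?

The post-show ends at 11:34 − 255 min = 07:19.
The first segment ends at 07:19 + 75 min = 08:34.
The closing segment ends at 08:34 + 333 min = 14:07.
The cold open ends at 14:07 − 233 min = 10:14.
The cold open starts at 10:14 − 35 min = 09:39.
The pre-show starts at 11:34 and the cold open starts at 09:39, so the cold open is first.

the cold open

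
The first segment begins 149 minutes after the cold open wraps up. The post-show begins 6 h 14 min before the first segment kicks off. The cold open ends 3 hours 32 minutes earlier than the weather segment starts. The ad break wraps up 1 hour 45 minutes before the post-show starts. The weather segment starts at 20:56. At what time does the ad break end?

11:54

The cold open ends at 20:56 − 212 min = 17:24.
The first segment starts at 17:24 + 149 min = 19:53.
The post-show starts at 19:53 − 374 min = 13:39.
The ad break ends at 13:39 − 105 min = 11:54.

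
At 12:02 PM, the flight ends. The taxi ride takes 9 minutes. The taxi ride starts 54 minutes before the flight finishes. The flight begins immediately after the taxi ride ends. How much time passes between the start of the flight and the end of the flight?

45 minutes

The taxi ride starts at 12:02 PM − 54 min = 11:08 AM.
The taxi ride ends at 11:08 AM + 9 min = 11:17 AM.
So the flight starts at 11:17 AM.
From 11:17 AM to 12:02 PM is 45 minutes.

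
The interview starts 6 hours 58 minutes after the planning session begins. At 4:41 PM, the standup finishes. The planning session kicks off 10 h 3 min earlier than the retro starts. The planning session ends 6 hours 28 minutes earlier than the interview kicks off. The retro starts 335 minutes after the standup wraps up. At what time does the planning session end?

12:43 PM

The retro starts at 4:41 PM + 335 min = 10:16 PM.
The planning session starts at 10:16 PM − 603 min = 12:13 PM.
The interview starts at 12:13 PM + 418 min = 7:11 PM.
The planning session ends at 7:11 PM − 388 min = 12:43 PM.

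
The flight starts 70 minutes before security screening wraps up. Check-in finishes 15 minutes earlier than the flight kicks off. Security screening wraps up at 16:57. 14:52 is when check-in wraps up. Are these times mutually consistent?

The flight starts at 16:57 − 70 min = 15:47.
Check-in ends at 15:47 − 15 min = 15:32.
But check-in is also said to end at 14:52 — a 40-minute conflict.

No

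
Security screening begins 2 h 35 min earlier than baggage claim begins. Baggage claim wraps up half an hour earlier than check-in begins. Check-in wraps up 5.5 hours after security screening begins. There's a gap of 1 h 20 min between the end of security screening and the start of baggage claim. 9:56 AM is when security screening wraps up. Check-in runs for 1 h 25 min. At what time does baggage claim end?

Baggage claim starts at 9:56 AM + 80 min = 11:16 AM.
Security screening starts at 11:16 AM − 155 min = 8:41 AM.
Check-in ends at 8:41 AM + 330 min = 2:11 PM.
Check-in starts at 2:11 PM − 85 min = 12:46 PM.
Baggage claim ends at 12:46 PM − 30 min = 12:16 PM.

12:16 PM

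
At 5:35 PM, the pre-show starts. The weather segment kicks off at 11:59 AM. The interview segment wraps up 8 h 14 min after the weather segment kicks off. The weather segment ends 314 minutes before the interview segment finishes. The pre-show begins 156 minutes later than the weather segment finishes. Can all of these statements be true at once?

Yes

The interview segment ends at 11:59 AM + 494 min = 8:13 PM.
The weather segment ends at 8:13 PM − 314 min = 2:59 PM.
The pre-show starts at 2:59 PM + 156 min = 5:35 PM.
That matches the stated 5:35 PM, so the schedule is consistent.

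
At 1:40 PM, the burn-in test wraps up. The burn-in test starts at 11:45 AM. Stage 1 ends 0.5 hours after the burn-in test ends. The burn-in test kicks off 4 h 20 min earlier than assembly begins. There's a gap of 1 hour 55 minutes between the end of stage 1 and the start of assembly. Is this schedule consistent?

Stage 1 ends at 1:40 PM + 30 min = 2:10 PM.
Assembly starts at 2:10 PM + 115 min = 4:05 PM.
The burn-in test starts at 4:05 PM − 260 min = 11:45 AM.
That matches the stated 11:45 AM, so the schedule is consistent.

Yes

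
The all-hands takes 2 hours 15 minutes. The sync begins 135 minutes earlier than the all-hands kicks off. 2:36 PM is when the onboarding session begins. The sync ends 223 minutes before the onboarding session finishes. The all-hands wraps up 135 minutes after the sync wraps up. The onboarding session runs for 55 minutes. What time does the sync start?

The onboarding session ends at 2:36 PM + 55 min = 3:31 PM.
The sync ends at 3:31 PM − 223 min = 11:48 AM.
The all-hands ends at 11:48 AM + 135 min = 2:03 PM.
The all-hands starts at 2:03 PM − 135 min = 11:48 AM.
The sync starts at 11:48 AM − 135 min = 9:33 AM.

9:33 AM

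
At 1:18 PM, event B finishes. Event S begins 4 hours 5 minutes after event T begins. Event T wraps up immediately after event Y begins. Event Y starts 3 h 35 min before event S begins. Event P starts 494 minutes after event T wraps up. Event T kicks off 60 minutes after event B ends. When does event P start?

Event T starts at 1:18 PM + 60 min = 2:18 PM.
Event S starts at 2:18 PM + 245 min = 6:23 PM.
Event Y starts at 6:23 PM − 215 min = 2:48 PM.
So event T ends at 2:48 PM.
Event P starts at 2:48 PM + 494 min = 11:02 PM.

11:02 PM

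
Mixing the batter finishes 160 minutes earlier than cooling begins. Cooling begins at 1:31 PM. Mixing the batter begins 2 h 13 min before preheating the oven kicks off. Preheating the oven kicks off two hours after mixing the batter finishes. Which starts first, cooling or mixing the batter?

mixing the batter

Mixing the batter ends at 1:31 PM − 160 min = 10:51 AM.
Preheating the oven starts at 10:51 AM + 120 min = 12:51 PM.
Mixing the batter starts at 12:51 PM − 133 min = 10:38 AM.
Cooling starts at 1:31 PM and mixing the batter starts at 10:38 AM, so mixing the batter is first.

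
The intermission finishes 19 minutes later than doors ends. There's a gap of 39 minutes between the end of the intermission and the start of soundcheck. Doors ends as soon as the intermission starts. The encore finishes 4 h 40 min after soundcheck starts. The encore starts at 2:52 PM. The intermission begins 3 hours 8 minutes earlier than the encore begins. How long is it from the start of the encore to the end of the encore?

The intermission starts at 2:52 PM − 188 min = 11:44 AM.
So doors ends at 11:44 AM.
The intermission ends at 11:44 AM + 19 min = 12:03 PM.
Soundcheck starts at 12:03 PM + 39 min = 12:42 PM.
The encore ends at 12:42 PM + 280 min = 5:22 PM.
From 2:52 PM to 5:22 PM is 2.5 hours.

2.5 hours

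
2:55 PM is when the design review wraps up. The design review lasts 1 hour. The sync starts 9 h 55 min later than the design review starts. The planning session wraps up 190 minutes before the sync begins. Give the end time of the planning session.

8:40 PM

The design review starts at 2:55 PM − 60 min = 1:55 PM.
The sync starts at 1:55 PM + 595 min = 11:50 PM.
The planning session ends at 11:50 PM − 190 min = 8:40 PM.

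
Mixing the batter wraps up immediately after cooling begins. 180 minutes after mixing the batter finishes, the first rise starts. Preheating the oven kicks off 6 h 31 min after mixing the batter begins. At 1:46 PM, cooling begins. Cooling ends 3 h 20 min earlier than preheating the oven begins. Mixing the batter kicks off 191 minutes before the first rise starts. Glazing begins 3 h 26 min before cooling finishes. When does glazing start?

Mixing the batter ends at 1:46 PM.
The first rise starts at 1:46 PM + 180 min = 4:46 PM.
Mixing the batter starts at 4:46 PM − 191 min = 1:35 PM.
Preheating the oven starts at 1:35 PM + 391 min = 8:06 PM.
Cooling ends at 8:06 PM − 200 min = 4:46 PM.
Glazing starts at 4:46 PM − 206 min = 1:20 PM.

1:20 PM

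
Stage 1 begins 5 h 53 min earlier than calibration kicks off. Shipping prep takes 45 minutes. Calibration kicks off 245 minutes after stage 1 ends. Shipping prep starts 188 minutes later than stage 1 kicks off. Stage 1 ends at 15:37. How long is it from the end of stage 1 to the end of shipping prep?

Calibration starts at 15:37 + 245 min = 19:42.
Stage 1 starts at 19:42 − 353 min = 13:49.
Shipping prep starts at 13:49 + 188 min = 16:57.
Shipping prep ends at 16:57 + 45 min = 17:42.
From 15:37 to 17:42 is 125 minutes.

125 minutes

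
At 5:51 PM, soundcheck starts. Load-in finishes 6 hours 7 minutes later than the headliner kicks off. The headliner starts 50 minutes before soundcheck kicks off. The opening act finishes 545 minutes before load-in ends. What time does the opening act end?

The headliner starts at 5:51 PM − 50 min = 5:01 PM.
Load-in ends at 5:01 PM + 367 min = 11:08 PM.
The opening act ends at 11:08 PM − 545 min = 2:03 PM.

2:03 PM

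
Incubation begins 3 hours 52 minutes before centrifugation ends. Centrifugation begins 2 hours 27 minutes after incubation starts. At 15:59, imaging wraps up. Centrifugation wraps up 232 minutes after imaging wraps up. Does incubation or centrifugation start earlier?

incubation

Centrifugation ends at 15:59 + 232 min = 19:51.
Incubation starts at 19:51 − 232 min = 15:59.
Centrifugation starts at 15:59 + 147 min = 18:26.
Incubation starts at 15:59 and centrifugation starts at 18:26, so incubation is first.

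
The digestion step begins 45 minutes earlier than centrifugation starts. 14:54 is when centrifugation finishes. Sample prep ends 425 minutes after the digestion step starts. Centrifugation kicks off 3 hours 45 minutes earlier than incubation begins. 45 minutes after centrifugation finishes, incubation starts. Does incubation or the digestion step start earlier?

the digestion step

Incubation starts at 14:54 + 45 min = 15:39.
Centrifugation starts at 15:39 − 225 min = 11:54.
The digestion step starts at 11:54 − 45 min = 11:09.
Incubation starts at 15:39 and the digestion step starts at 11:09, so the digestion step is first.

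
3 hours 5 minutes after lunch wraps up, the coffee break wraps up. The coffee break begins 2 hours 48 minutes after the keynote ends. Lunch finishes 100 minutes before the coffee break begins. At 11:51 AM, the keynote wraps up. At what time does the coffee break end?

4:04 PM

The coffee break starts at 11:51 AM + 168 min = 2:39 PM.
Lunch ends at 2:39 PM − 100 min = 12:59 PM.
The coffee break ends at 12:59 PM + 185 min = 4:04 PM.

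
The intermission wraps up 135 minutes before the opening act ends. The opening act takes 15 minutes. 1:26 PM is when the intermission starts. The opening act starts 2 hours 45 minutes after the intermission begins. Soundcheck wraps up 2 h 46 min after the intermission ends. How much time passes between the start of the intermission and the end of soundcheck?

The opening act starts at 1:26 PM + 165 min = 4:11 PM.
The opening act ends at 4:11 PM + 15 min = 4:26 PM.
The intermission ends at 4:26 PM − 135 min = 2:11 PM.
Soundcheck ends at 2:11 PM + 166 min = 4:57 PM.
From 1:26 PM to 4:57 PM is 3 hours 31 minutes.

3 hours 31 minutes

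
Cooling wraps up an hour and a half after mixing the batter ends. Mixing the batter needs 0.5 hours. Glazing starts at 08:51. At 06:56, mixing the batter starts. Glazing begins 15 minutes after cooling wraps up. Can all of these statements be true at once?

Mixing the batter ends at 06:56 + 30 min = 07:26.
Cooling ends at 07:26 + 90 min = 08:56.
Glazing starts at 08:56 + 15 min = 09:11.
But glazing is also said to start at 08:51 — a 20-minute conflict.

No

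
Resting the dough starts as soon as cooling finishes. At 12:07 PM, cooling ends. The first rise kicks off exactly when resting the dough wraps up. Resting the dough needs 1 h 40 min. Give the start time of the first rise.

Resting the dough starts at 12:07 PM.
Resting the dough ends at 12:07 PM + 100 min = 1:47 PM.
So the first rise starts at 1:47 PM.

1:47 PM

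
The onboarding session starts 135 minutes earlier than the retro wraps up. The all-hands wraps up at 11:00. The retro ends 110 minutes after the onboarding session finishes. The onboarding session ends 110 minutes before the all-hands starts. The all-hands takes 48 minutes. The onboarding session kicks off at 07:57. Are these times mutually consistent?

The all-hands starts at 11:00 − 48 min = 10:12.
The onboarding session ends at 10:12 − 110 min = 08:22.
The retro ends at 08:22 + 110 min = 10:12.
The onboarding session starts at 10:12 − 135 min = 07:57.
That matches the stated 07:57, so the schedule is consistent.

Yes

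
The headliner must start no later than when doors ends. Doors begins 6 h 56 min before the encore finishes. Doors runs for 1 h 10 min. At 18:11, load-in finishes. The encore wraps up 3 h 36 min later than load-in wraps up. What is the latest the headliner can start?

The encore ends at 18:11 + 216 min = 21:47.
Doors starts at 21:47 − 416 min = 14:51.
Doors ends at 14:51 + 70 min = 16:01.
The headliner is bounded by doors, so the latest it can start is 16:01.

16:01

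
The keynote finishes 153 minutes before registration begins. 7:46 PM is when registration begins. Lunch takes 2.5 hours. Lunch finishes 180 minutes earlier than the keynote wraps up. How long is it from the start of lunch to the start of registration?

8 h 3 min

The keynote ends at 7:46 PM − 153 min = 5:13 PM.
Lunch ends at 5:13 PM − 180 min = 2:13 PM.
Lunch starts at 2:13 PM − 150 min = 11:43 AM.
From 11:43 AM to 7:46 PM is 8 h 3 min.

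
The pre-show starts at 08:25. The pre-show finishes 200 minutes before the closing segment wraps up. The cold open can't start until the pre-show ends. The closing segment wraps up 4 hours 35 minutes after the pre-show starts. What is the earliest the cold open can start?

The closing segment ends at 08:25 + 275 min = 13:00.
The pre-show ends at 13:00 − 200 min = 09:40.
The cold open is bounded by the pre-show, so the earliest it can start is 09:40.

09:40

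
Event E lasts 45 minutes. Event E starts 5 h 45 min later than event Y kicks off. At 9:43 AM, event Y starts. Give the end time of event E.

Event E starts at 9:43 AM + 345 min = 3:28 PM.
Event E ends at 3:28 PM + 45 min = 4:13 PM.

4:13 PM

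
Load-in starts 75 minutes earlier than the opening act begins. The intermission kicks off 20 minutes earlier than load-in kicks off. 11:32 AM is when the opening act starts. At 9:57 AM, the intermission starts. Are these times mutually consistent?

Yes

Load-in starts at 11:32 AM − 75 min = 10:17 AM.
The intermission starts at 10:17 AM − 20 min = 9:57 AM.
That matches the stated 9:57 AM, so the schedule is consistent.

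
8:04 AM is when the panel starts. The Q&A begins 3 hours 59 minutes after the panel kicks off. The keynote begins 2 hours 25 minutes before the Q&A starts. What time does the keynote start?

The Q&A starts at 8:04 AM + 239 min = 12:03 PM.
The keynote starts at 12:03 PM − 145 min = 9:38 AM.

9:38 AM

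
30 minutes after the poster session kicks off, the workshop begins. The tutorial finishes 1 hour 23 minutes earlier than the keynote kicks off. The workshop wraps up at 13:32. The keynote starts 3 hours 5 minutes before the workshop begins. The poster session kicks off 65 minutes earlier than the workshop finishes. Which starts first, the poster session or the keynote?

The poster session starts at 13:32 − 65 min = 12:27.
The workshop starts at 12:27 + 30 min = 12:57.
The keynote starts at 12:57 − 185 min = 09:52.
The poster session starts at 12:27 and the keynote starts at 09:52, so the keynote is first.

the keynote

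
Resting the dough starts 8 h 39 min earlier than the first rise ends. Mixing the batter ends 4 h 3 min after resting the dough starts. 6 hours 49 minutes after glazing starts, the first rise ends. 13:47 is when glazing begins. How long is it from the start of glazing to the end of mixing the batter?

The first rise ends at 13:47 + 409 min = 20:36.
Resting the dough starts at 20:36 − 519 min = 11:57.
Mixing the batter ends at 11:57 + 243 min = 16:00.
From 13:47 to 16:00 is 133 minutes.

133 minutes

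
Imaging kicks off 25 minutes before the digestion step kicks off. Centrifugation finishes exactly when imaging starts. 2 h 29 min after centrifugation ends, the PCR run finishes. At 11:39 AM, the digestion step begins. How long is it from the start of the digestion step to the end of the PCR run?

124 minutes

Imaging starts at 11:39 AM − 25 min = 11:14 AM.
So centrifugation ends at 11:14 AM.
The PCR run ends at 11:14 AM + 149 min = 1:43 PM.
From 11:39 AM to 1:43 PM is 124 minutes.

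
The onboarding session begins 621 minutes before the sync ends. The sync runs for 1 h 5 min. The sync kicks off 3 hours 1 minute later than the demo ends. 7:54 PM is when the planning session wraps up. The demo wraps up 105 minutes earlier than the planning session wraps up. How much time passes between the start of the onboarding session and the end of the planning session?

480 minutes

The demo ends at 7:54 PM − 105 min = 6:09 PM.
The sync starts at 6:09 PM + 181 min = 9:10 PM.
The sync ends at 9:10 PM + 65 min = 10:15 PM.
The onboarding session starts at 10:15 PM − 621 min = 11:54 AM.
From 11:54 AM to 7:54 PM is 480 minutes.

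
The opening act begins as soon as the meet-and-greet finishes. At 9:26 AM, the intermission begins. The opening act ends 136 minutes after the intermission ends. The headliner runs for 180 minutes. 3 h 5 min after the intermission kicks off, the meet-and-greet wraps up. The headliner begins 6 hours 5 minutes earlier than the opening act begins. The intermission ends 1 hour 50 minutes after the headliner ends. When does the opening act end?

1:32 PM

The meet-and-greet ends at 9:26 AM + 185 min = 12:31 PM.
So the opening act starts at 12:31 PM.
The headliner starts at 12:31 PM − 365 min = 6:26 AM.
The headliner ends at 6:26 AM + 180 min = 9:26 AM.
The intermission ends at 9:26 AM + 110 min = 11:16 AM.
The opening act ends at 11:16 AM + 136 min = 1:32 PM.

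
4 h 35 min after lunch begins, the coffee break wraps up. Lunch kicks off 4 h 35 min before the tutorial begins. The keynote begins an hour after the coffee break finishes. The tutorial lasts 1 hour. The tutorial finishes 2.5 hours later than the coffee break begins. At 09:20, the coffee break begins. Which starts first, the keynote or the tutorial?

The tutorial ends at 09:20 + 150 min = 11:50.
The tutorial starts at 11:50 − 60 min = 10:50.
Lunch starts at 10:50 − 275 min = 06:15.
The coffee break ends at 06:15 + 275 min = 10:50.
The keynote starts at 10:50 + 60 min = 11:50.
The keynote starts at 11:50 and the tutorial starts at 10:50, so the tutorial is first.

the tutorial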